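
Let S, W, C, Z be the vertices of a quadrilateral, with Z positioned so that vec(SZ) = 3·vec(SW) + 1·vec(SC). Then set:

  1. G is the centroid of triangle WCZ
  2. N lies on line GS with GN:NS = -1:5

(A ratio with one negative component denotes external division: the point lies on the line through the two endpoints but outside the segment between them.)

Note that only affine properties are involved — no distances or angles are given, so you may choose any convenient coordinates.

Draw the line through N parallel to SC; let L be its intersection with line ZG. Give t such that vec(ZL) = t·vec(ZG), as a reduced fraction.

t = 4/5

Assign S = (0, 0), W = (1, 0), C = (0, 1), Z = (3, 1) — the answer is frame-independent, so this choice is without loss of generality.
1. G is the centroid of triangle WCZ ⇒ G = (4/3, 2/3)
2. N lies on line GS with GN:NS = -1:5 ⇒ N = (5/3, 5/6)
through N parallel to SC: direction (0, 1); meets ZG at L = (5/3, 11/15)
L = Z + t·(G−Z) with t = 4/5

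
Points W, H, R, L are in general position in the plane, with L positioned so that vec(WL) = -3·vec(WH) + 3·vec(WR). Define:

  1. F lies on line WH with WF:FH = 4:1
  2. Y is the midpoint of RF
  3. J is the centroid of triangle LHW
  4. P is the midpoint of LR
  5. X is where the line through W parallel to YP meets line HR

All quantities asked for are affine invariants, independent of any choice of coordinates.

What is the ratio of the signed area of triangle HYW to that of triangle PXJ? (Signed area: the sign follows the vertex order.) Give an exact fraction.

Assign W = (0, 0), H = (1, 0), R = (0, 1), L = (-3, 3) — the answer is frame-independent, so this choice is without loss of generality.
1. F lies on line WH with WF:FH = 4:1 ⇒ F = (4/5, 0)
2. Y is the midpoint of RF ⇒ Y = (2/5, 1/2)
3. J is the centroid of triangle LHW ⇒ J = (-2/3, 1)
4. P is the midpoint of LR ⇒ P = (-3/2, 2)
5. X is where the line through W parallel to YP meets line HR ⇒ X = (19/4, -15/4)
2·[HYW] = 1/2, 2·[PXJ] = -35/24
[HYW]:[PXJ] = 1/2:-35/24 = -12/35

[HYW]:[PXJ] = -12/35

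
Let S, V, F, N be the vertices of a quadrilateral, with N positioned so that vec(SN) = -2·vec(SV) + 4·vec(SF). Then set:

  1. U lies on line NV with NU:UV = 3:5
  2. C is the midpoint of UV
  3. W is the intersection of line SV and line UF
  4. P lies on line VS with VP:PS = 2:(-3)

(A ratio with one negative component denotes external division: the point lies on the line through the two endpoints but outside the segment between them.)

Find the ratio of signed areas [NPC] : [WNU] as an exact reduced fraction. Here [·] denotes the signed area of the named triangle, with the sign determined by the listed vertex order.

[NPC]:[WNU] = 44/5

Choose coordinates S = (0, 0), V = (1, 0), F = (0, 1), N = (-2, 4).
1. U lies on line NV with NU:UV = 3:5 ⇒ U = (-7/8, 5/2)
2. C is the midpoint of UV ⇒ C = (1/16, 5/4)
3. W is the intersection of line SV and line UF ⇒ W = (7/12, 0)
4. P lies on line VS with VP:PS = 2:(-3) ⇒ P = (3, 0)
2·[NPC] = -11/2, 2·[WNU] = -5/8
[NPC]:[WNU] = -11/2:-5/8 = 44/5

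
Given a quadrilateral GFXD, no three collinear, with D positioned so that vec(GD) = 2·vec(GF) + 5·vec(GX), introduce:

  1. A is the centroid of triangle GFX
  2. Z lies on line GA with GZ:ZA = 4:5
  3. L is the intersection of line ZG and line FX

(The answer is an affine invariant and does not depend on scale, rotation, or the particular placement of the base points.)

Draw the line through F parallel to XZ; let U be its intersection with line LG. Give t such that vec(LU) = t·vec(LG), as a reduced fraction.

Choose coordinates G = (0, 0), F = (1, 0), X = (0, 1), D = (2, 5).
1. A is the centroid of triangle GFX ⇒ A = (1/3, 1/3)
2. Z lies on line GA with GZ:ZA = 4:5 ⇒ Z = (4/27, 4/27)
3. L is the intersection of line ZG and line FX ⇒ L = (1/2, 1/2)
through F parallel to XZ: direction (4/27, -23/27); meets LG at U = (23/27, 23/27)
U = L + t·(G−L) with t = -19/27

t = -19/27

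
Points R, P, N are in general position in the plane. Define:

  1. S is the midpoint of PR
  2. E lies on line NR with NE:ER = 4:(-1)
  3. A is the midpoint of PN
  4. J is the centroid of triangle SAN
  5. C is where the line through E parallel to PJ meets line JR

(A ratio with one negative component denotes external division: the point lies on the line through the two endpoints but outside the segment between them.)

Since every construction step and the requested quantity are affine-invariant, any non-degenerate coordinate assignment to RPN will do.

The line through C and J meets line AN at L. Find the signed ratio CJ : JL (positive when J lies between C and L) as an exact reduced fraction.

CJ:JL = 65/9

Work in coordinates with R = (0, 0), P = (1, 0), N = (0, 1).
1. S is the midpoint of PR ⇒ S = (1/2, 0)
2. E lies on line NR with NE:ER = 4:(-1) ⇒ E = (0, -1/3)
3. A is the midpoint of PN ⇒ A = (1/2, 1/2)
4. J is the centroid of triangle SAN ⇒ J = (1/3, 1/2)
5. C is where the line through E parallel to PJ meets line JR ⇒ C = (-4/27, -2/9)
line CJ meets AN at L = (2/5, 3/5)
J = C + t·(L−C) with t = 65/74, so CJ:JL = 65/74:9/74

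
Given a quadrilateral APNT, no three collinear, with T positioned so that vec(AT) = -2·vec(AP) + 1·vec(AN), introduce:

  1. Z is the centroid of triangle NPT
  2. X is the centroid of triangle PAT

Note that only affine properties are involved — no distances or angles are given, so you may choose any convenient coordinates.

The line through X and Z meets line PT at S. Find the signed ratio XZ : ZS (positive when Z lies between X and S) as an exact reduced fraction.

XZ:ZS = -3/2

Work in coordinates with A = (0, 0), P = (1, 0), N = (0, 1), T = (-2, 1).
1. Z is the centroid of triangle NPT ⇒ Z = (-1/3, 2/3)
2. X is the centroid of triangle PAT ⇒ X = (-1/3, 1/3)
line XZ meets PT at S = (-1/3, 4/9)
Z = X + t·(S−X) with t = 3, so XZ:ZS = 3:-2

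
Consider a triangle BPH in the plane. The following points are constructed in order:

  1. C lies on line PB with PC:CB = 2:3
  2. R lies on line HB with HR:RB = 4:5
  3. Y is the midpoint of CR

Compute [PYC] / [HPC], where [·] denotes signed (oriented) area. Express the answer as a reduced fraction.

Set B = (0, 0), P = (1, 0), H = (0, 1); any affine frame gives the same invariant.
1. C lies on line PB with PC:CB = 2:3 ⇒ C = (3/5, 0)
2. R lies on line HB with HR:RB = 4:5 ⇒ R = (0, 5/9)
3. Y is the midpoint of CR ⇒ Y = (3/10, 5/18)
2·[PYC] = 1/9, 2·[HPC] = -2/5
[PYC]:[HPC] = 1/9:-2/5 = -5/18

[PYC]:[HPC] = -5/18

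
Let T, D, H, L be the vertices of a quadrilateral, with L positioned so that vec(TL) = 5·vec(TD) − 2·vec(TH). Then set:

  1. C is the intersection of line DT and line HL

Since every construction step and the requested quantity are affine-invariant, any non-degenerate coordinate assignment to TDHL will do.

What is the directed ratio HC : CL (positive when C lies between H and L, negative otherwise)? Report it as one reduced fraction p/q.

HC:CL = 1/2

Assign T = (0, 0), D = (1, 0), H = (0, 1), L = (5, -2) — the answer is frame-independent, so this choice is without loss of generality.
1. C is the intersection of line DT and line HL ⇒ C = (5/3, 0)
C = H + t·(L−H) with t = 1/3, so HC:CL = t:(1−t) = 1/3:2/3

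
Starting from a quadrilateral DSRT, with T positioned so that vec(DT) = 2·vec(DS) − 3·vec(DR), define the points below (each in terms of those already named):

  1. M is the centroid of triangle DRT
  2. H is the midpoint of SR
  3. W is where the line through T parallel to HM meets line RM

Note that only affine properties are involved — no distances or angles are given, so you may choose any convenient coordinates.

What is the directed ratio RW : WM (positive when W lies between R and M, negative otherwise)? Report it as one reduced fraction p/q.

Set D = (0, 0), S = (1, 0), R = (0, 1), T = (2, -3); any affine frame gives the same invariant.
1. M is the centroid of triangle DRT ⇒ M = (2/3, -2/3)
2. H is the midpoint of SR ⇒ H = (1/2, 1/2)
3. W is where the line through T parallel to HM meets line RM ⇒ W = (20/9, -41/9)
W = R + t·(M−R) with t = 10/3, so RW:WM = t:(1−t) = 10/3:-7/3

RW:WM = -10/7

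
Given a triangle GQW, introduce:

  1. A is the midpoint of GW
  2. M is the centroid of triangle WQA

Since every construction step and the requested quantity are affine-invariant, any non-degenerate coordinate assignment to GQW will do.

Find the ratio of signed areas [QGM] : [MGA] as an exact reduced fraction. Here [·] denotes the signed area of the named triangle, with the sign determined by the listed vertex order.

Work in coordinates with G = (0, 0), Q = (1, 0), W = (0, 1).
1. A is the midpoint of GW ⇒ A = (0, 1/2)
2. M is the centroid of triangle WQA ⇒ M = (1/3, 1/2)
2·[QGM] = -1/2, 2·[MGA] = -1/6
[QGM]:[MGA] = -1/2:-1/6 = 3

[QGM]:[MGA] = 3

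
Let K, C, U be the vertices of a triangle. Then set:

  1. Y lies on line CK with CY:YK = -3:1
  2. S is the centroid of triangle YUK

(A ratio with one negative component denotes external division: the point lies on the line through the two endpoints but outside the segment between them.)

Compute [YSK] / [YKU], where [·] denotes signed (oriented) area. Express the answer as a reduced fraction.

Choose coordinates K = (0, 0), C = (1, 0), U = (0, 1).
1. Y lies on line CK with CY:YK = -3:1 ⇒ Y = (-1/2, 0)
2. S is the centroid of triangle YUK ⇒ S = (-1/6, 1/3)
2·[YSK] = -1/6, 2·[YKU] = 1/2
[YSK]:[YKU] = -1/6:1/2 = -1/3

[YSK]:[YKU] = -1/3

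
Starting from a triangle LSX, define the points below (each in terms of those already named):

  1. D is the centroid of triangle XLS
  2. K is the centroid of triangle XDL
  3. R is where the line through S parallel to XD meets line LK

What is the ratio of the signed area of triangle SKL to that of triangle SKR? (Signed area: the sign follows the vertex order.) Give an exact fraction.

Choose coordinates L = (0, 0), S = (1, 0), X = (0, 1).
1. D is the centroid of triangle XLS ⇒ D = (1/3, 1/3)
2. K is the centroid of triangle XDL ⇒ K = (1/9, 4/9)
3. R is where the line through S parallel to XD meets line LK ⇒ R = (1/3, 4/3)
2·[SKL] = 4/9, 2·[SKR] = -8/9
[SKL]:[SKR] = 4/9:-8/9 = -1/2

[SKL]:[SKR] = -1/2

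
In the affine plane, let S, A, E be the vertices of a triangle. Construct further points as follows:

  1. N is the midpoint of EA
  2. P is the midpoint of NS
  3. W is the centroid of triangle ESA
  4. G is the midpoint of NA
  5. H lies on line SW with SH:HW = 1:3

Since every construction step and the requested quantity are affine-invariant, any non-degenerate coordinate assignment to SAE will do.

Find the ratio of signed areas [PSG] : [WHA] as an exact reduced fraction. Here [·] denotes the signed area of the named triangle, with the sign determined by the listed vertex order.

[PSG]:[WHA] = 1/2

Set S = (0, 0), A = (1, 0), E = (0, 1); any affine frame gives the same invariant.
1. N is the midpoint of EA ⇒ N = (1/2, 1/2)
2. P is the midpoint of NS ⇒ P = (1/4, 1/4)
3. W is the centroid of triangle ESA ⇒ W = (1/3, 1/3)
4. G is the midpoint of NA ⇒ G = (3/4, 1/4)
5. H lies on line SW with SH:HW = 1:3 ⇒ H = (1/12, 1/12)
2·[PSG] = 1/8, 2·[WHA] = 1/4
[PSG]:[WHA] = 1/8:1/4 = 1/2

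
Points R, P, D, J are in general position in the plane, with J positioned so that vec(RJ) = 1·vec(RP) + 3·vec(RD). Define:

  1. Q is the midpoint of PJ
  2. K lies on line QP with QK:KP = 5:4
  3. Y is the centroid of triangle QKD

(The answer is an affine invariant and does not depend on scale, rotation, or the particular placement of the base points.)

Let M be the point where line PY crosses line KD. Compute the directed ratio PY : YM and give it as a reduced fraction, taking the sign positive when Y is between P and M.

Assign R = (0, 0), P = (1, 0), D = (0, 1), J = (1, 3) — the answer is frame-independent, so this choice is without loss of generality.
1. Q is the midpoint of PJ ⇒ Q = (1, 3/2)
2. K lies on line QP with QK:KP = 5:4 ⇒ K = (1, 2/3)
3. Y is the centroid of triangle QKD ⇒ Y = (2/3, 19/18)
line PY meets KD at M = (13/17, 38/51)
Y = P + t·(M−P) with t = 17/12, so PY:YM = 17/12:-5/12

PY:YM = -17/5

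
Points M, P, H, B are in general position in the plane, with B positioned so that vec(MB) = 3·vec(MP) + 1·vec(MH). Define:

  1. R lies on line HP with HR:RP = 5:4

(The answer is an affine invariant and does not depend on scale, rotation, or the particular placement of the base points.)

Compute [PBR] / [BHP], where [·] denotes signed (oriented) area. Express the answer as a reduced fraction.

[PBR]:[BHP] = 4/9

Work in coordinates with M = (0, 0), P = (1, 0), H = (0, 1), B = (3, 1).
1. R lies on line HP with HR:RP = 5:4 ⇒ R = (5/9, 4/9)
2·[PBR] = 4/3, 2·[BHP] = 3
[PBR]:[BHP] = 4/3:3 = 4/9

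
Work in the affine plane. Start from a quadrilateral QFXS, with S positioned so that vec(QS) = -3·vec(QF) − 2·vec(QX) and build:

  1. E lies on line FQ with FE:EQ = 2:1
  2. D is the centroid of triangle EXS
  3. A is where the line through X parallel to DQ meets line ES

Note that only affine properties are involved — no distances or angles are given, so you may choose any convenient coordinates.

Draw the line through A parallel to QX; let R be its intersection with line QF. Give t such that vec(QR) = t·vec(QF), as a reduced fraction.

t = 16/3

Choose coordinates Q = (0, 0), F = (1, 0), X = (0, 1), S = (-3, -2).
1. E lies on line FQ with FE:EQ = 2:1 ⇒ E = (1/3, 0)
2. D is the centroid of triangle EXS ⇒ D = (-8/9, -1/3)
3. A is where the line through X parallel to DQ meets line ES ⇒ A = (16/3, 3)
through A parallel to QX: direction (0, 1); meets QF at R = (16/3, 0)
R = Q + t·(F−Q) with t = 16/3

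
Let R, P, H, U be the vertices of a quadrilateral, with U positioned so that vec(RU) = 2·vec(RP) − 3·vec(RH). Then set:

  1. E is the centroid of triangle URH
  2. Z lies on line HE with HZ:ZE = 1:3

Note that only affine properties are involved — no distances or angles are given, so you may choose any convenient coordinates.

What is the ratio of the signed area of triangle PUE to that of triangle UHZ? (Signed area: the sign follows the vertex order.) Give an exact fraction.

[PUE]:[UHZ] = -10

Set R = (0, 0), P = (1, 0), H = (0, 1), U = (2, -3); any affine frame gives the same invariant.
1. E is the centroid of triangle URH ⇒ E = (2/3, -2/3)
2. Z lies on line HE with HZ:ZE = 1:3 ⇒ Z = (1/6, 7/12)
2·[PUE] = -5/3, 2·[UHZ] = 1/6
[PUE]:[UHZ] = -5/3:1/6 = -10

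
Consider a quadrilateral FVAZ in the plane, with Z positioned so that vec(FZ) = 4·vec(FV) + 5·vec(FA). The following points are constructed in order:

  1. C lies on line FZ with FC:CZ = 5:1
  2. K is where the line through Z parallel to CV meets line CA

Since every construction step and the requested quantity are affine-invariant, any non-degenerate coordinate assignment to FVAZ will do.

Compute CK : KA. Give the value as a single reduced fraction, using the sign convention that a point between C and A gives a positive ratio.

Set F = (0, 0), V = (1, 0), A = (0, 1), Z = (4, 5); any affine frame gives the same invariant.
1. C lies on line FZ with FC:CZ = 5:1 ⇒ C = (10/3, 25/6)
2. K is where the line through Z parallel to CV meets line CA ⇒ K = (440/117, 535/117)
K = C + t·(A−C) with t = -5/39, so CK:KA = t:(1−t) = -5/39:44/39

CK:KA = -5/44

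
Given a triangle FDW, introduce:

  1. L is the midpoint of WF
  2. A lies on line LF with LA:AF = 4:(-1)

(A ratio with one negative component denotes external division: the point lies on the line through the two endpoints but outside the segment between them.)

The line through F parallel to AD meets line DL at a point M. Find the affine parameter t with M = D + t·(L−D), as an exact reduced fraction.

t = 1/4

Choose coordinates F = (0, 0), D = (1, 0), W = (0, 1).
1. L is the midpoint of WF ⇒ L = (0, 1/2)
2. A lies on line LF with LA:AF = 4:(-1) ⇒ A = (0, -1/6)
through F parallel to AD: direction (1, 1/6); meets DL at M = (3/4, 1/8)
M = D + t·(L−D) with t = 1/4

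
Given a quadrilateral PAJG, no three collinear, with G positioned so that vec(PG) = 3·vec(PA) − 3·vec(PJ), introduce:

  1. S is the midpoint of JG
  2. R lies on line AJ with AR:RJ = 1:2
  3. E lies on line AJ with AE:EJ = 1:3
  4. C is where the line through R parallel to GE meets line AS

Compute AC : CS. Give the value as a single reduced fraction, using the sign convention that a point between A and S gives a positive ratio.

Assign P = (0, 0), A = (1, 0), J = (0, 1), G = (3, -3) — the answer is frame-independent, so this choice is without loss of generality.
1. S is the midpoint of JG ⇒ S = (3/2, -1)
2. R lies on line AJ with AR:RJ = 1:2 ⇒ R = (2/3, 1/3)
3. E lies on line AJ with AE:EJ = 1:3 ⇒ E = (3/4, 1/4)
4. C is where the line through R parallel to GE meets line AS ⇒ C = (19/15, -8/15)
C = A + t·(S−A) with t = 8/15, so AC:CS = t:(1−t) = 8/15:7/15

AC:CS = 8/7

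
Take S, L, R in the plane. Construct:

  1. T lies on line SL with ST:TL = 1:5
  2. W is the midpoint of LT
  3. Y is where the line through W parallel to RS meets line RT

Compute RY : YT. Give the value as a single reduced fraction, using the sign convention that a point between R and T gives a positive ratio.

Set S = (0, 0), L = (1, 0), R = (0, 1); any affine frame gives the same invariant.
1. T lies on line SL with ST:TL = 1:5 ⇒ T = (1/6, 0)
2. W is the midpoint of LT ⇒ W = (7/12, 0)
3. Y is where the line through W parallel to RS meets line RT ⇒ Y = (7/12, -5/2)
Y = R + t·(T−R) with t = 7/2, so RY:YT = t:(1−t) = 7/2:-5/2

RY:YT = -7/5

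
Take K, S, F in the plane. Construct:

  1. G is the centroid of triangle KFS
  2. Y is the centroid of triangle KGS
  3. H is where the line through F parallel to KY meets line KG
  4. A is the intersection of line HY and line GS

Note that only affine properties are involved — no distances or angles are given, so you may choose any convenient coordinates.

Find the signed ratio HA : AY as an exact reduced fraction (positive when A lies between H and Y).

HA:AY = 9

Work in coordinates with K = (0, 0), S = (1, 0), F = (0, 1).
1. G is the centroid of triangle KFS ⇒ G = (1/3, 1/3)
2. Y is the centroid of triangle KGS ⇒ Y = (4/9, 1/9)
3. H is where the line through F parallel to KY meets line KG ⇒ H = (4/3, 4/3)
4. A is the intersection of line HY and line GS ⇒ A = (8/15, 7/30)
A = H + t·(Y−H) with t = 9/10, so HA:AY = t:(1−t) = 9/10:1/10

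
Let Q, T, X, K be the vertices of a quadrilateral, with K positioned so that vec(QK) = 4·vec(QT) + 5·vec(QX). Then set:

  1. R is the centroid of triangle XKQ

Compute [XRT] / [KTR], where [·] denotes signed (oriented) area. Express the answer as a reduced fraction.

Choose coordinates Q = (0, 0), T = (1, 0), X = (0, 1), K = (4, 5).
1. R is the centroid of triangle XKQ ⇒ R = (4/3, 2)
2·[XRT] = -7/3, 2·[KTR] = -13/3
[XRT]:[KTR] = -7/3:-13/3 = 7/13

[XRT]:[KTR] = 7/13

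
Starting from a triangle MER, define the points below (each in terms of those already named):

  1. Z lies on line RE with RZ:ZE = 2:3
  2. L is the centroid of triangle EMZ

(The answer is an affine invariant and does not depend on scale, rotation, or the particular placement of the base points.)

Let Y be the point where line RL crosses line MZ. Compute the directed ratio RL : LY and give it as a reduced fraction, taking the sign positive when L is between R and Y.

Choose coordinates M = (0, 0), E = (1, 0), R = (0, 1).
1. Z lies on line RE with RZ:ZE = 2:3 ⇒ Z = (2/5, 3/5)
2. L is the centroid of triangle EMZ ⇒ L = (7/15, 1/5)
line RL meets MZ at Y = (14/45, 7/15)
L = R + t·(Y−R) with t = 3/2, so RL:LY = 3/2:-1/2

RL:LY = -3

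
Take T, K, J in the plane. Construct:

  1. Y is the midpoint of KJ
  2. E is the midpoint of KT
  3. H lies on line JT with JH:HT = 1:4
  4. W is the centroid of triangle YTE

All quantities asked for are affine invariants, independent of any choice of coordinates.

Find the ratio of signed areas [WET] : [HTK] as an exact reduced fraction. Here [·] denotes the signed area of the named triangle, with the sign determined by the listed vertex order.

[WET]:[HTK] = -5/48

Set T = (0, 0), K = (1, 0), J = (0, 1); any affine frame gives the same invariant.
1. Y is the midpoint of KJ ⇒ Y = (1/2, 1/2)
2. E is the midpoint of KT ⇒ E = (1/2, 0)
3. H lies on line JT with JH:HT = 1:4 ⇒ H = (0, 4/5)
4. W is the centroid of triangle YTE ⇒ W = (1/3, 1/6)
2·[WET] = -1/12, 2·[HTK] = 4/5
[WET]:[HTK] = -1/12:4/5 = -5/48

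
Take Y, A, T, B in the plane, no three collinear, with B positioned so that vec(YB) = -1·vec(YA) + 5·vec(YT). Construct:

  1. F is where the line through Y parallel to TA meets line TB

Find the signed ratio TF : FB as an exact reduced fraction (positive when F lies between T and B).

Set Y = (0, 0), A = (1, 0), T = (0, 1), B = (-1, 5); any affine frame gives the same invariant.
1. F is where the line through Y parallel to TA meets line TB ⇒ F = (1/3, -1/3)
F = T + t·(B−T) with t = -1/3, so TF:FB = t:(1−t) = -1/3:4/3

TF:FB = -1/4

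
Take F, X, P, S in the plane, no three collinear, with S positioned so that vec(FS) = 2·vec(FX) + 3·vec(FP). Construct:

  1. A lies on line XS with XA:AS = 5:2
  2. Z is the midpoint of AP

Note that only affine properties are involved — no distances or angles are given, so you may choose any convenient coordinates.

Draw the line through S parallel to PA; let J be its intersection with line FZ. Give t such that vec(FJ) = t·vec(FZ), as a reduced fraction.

Assign F = (0, 0), X = (1, 0), P = (0, 1), S = (2, 3) — the answer is frame-independent, so this choice is without loss of generality.
1. A lies on line XS with XA:AS = 5:2 ⇒ A = (12/7, 15/7)
2. Z is the midpoint of AP ⇒ Z = (6/7, 11/7)
through S parallel to PA: direction (12/7, 8/7); meets FZ at J = (10/7, 55/21)
J = F + t·(Z−F) with t = 5/3

t = 5/3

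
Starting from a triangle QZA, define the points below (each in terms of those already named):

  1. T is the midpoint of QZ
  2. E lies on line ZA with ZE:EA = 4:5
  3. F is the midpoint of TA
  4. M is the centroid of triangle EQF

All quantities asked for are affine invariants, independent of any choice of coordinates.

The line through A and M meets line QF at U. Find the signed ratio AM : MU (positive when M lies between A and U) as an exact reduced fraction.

Set Q = (0, 0), Z = (1, 0), A = (0, 1); any affine frame gives the same invariant.
1. T is the midpoint of QZ ⇒ T = (1/2, 0)
2. E lies on line ZA with ZE:EA = 4:5 ⇒ E = (5/9, 4/9)
3. F is the midpoint of TA ⇒ F = (1/4, 1/2)
4. M is the centroid of triangle EQF ⇒ M = (29/108, 17/54)
line AM meets QF at U = (29/132, 29/66)
M = A + t·(U−A) with t = 11/9, so AM:MU = 11/9:-2/9

AM:MU = -11/2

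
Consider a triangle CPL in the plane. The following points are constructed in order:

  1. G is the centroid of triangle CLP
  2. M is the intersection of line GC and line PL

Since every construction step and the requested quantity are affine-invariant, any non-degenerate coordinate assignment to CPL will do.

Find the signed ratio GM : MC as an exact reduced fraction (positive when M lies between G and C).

GM:MC = -1/3

Choose coordinates C = (0, 0), P = (1, 0), L = (0, 1).
1. G is the centroid of triangle CLP ⇒ G = (1/3, 1/3)
2. M is the intersection of line GC and line PL ⇒ M = (1/2, 1/2)
M = G + t·(C−G) with t = -1/2, so GM:MC = t:(1−t) = -1/2:3/2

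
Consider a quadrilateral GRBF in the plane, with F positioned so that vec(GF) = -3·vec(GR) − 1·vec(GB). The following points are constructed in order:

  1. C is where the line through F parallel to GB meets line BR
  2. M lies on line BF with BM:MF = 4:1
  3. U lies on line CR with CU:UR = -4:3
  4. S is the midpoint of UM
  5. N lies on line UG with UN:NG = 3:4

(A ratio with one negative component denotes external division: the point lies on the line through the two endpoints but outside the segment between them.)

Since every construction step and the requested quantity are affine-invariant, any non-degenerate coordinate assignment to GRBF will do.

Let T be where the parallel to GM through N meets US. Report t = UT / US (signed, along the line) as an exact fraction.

t = 6/7

Choose coordinates G = (0, 0), R = (1, 0), B = (0, 1), F = (-3, -1).
1. C is where the line through F parallel to GB meets line BR ⇒ C = (-3, 4)
2. M lies on line BF with BM:MF = 4:1 ⇒ M = (-12/5, -3/5)
3. U lies on line CR with CU:UR = -4:3 ⇒ U = (13, -12)
4. S is the midpoint of UM ⇒ S = (53/10, -63/10)
5. N lies on line UG with UN:NG = 3:4 ⇒ N = (52/7, -48/7)
through N parallel to GM: direction (-12/5, -3/5); meets US at T = (32/5, -249/35)
T = U + t·(S−U) with t = 6/7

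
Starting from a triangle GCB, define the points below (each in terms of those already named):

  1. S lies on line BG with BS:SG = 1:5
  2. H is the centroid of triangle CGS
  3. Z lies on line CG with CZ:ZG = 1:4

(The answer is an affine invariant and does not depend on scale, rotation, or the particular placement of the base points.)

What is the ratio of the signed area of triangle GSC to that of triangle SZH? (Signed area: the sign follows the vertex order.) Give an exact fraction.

Assign G = (0, 0), C = (1, 0), B = (0, 1) — the answer is frame-independent, so this choice is without loss of generality.
1. S lies on line BG with BS:SG = 1:5 ⇒ S = (0, 5/6)
2. H is the centroid of triangle CGS ⇒ H = (1/3, 5/18)
3. Z lies on line CG with CZ:ZG = 1:4 ⇒ Z = (4/5, 0)
2·[GSC] = -5/6, 2·[SZH] = -1/6
[GSC]:[SZH] = -5/6:-1/6 = 5

[GSC]:[SZH] = 5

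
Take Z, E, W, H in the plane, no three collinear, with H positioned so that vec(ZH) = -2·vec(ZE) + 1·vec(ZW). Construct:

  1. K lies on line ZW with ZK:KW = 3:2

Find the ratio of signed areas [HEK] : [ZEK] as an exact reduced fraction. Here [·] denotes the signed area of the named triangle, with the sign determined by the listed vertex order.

Work in coordinates with Z = (0, 0), E = (1, 0), W = (0, 1), H = (-2, 1).
1. K lies on line ZW with ZK:KW = 3:2 ⇒ K = (0, 3/5)
2·[HEK] = 4/5, 2·[ZEK] = 3/5
[HEK]:[ZEK] = 4/5:3/5 = 4/3

[HEK]:[ZEK] = 4/3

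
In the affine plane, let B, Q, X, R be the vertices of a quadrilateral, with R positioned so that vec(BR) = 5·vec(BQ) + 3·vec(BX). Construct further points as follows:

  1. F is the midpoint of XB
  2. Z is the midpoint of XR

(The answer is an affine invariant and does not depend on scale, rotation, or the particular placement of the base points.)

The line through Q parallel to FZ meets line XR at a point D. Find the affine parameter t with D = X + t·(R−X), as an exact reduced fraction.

t = 8/5

Work in coordinates with B = (0, 0), Q = (1, 0), X = (0, 1), R = (5, 3).
1. F is the midpoint of XB ⇒ F = (0, 1/2)
2. Z is the midpoint of XR ⇒ Z = (5/2, 2)
through Q parallel to FZ: direction (5/2, 3/2); meets XR at D = (8, 21/5)
D = X + t·(R−X) with t = 8/5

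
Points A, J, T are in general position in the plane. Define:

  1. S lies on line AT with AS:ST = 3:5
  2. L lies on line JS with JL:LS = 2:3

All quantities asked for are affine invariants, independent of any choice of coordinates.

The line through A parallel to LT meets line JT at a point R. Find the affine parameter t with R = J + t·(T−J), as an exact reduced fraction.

Work in coordinates with A = (0, 0), J = (1, 0), T = (0, 1).
1. S lies on line AT with AS:ST = 3:5 ⇒ S = (0, 3/8)
2. L lies on line JS with JL:LS = 2:3 ⇒ L = (3/5, 3/20)
through A parallel to LT: direction (-3/5, 17/20); meets JT at R = (-12/5, 17/5)
R = J + t·(T−J) with t = 17/5

t = 17/5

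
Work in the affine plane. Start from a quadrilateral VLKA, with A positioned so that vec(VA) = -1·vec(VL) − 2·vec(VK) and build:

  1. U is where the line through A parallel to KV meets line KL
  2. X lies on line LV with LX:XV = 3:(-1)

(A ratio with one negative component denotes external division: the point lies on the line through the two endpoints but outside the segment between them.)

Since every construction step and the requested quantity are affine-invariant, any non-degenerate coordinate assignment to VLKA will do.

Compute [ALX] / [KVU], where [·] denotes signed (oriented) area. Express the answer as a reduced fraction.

Work in coordinates with V = (0, 0), L = (1, 0), K = (0, 1), A = (-1, -2).
1. U is where the line through A parallel to KV meets line KL ⇒ U = (-1, 2)
2. X lies on line LV with LX:XV = 3:(-1) ⇒ X = (-1/2, 0)
2·[ALX] = 3, 2·[KVU] = -1
[ALX]:[KVU] = 3:-1 = -3

[ALX]:[KVU] = -3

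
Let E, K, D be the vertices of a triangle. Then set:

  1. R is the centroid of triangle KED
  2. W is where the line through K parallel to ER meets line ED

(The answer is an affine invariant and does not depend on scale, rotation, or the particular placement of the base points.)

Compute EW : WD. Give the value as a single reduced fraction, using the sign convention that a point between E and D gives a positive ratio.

EW:WD = -1/2

Work in coordinates with E = (0, 0), K = (1, 0), D = (0, 1).
1. R is the centroid of triangle KED ⇒ R = (1/3, 1/3)
2. W is where the line through K parallel to ER meets line ED ⇒ W = (0, -1)
W = E + t·(D−E) with t = -1, so EW:WD = t:(1−t) = -1:2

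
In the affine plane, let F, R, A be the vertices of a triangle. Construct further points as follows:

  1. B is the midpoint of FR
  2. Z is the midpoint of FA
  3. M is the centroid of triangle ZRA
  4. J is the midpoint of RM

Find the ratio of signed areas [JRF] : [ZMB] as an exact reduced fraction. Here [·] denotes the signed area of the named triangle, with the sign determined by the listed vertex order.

[JRF]:[ZMB] = 3/2

Assign F = (0, 0), R = (1, 0), A = (0, 1) — the answer is frame-independent, so this choice is without loss of generality.
1. B is the midpoint of FR ⇒ B = (1/2, 0)
2. Z is the midpoint of FA ⇒ Z = (0, 1/2)
3. M is the centroid of triangle ZRA ⇒ M = (1/3, 1/2)
4. J is the midpoint of RM ⇒ J = (2/3, 1/4)
2·[JRF] = -1/4, 2·[ZMB] = -1/6
[JRF]:[ZMB] = -1/4:-1/6 = 3/2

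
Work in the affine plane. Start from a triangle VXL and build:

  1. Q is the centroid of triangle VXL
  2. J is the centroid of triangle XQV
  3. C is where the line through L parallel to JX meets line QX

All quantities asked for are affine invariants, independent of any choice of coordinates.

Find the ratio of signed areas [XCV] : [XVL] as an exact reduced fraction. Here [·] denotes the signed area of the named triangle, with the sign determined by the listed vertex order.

Work in coordinates with V = (0, 0), X = (1, 0), L = (0, 1).
1. Q is the centroid of triangle VXL ⇒ Q = (1/3, 1/3)
2. J is the centroid of triangle XQV ⇒ J = (4/9, 1/9)
3. C is where the line through L parallel to JX meets line QX ⇒ C = (-5/3, 4/3)
2·[XCV] = 4/3, 2·[XVL] = -1
[XCV]:[XVL] = 4/3:-1 = -4/3

[XCV]:[XVL] = -4/3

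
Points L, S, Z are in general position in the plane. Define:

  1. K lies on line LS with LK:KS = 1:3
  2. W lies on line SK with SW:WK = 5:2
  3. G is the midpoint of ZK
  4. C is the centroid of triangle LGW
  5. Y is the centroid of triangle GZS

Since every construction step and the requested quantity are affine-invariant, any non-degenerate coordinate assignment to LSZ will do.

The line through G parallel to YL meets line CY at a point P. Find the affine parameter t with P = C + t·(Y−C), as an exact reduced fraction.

t = 9/2

Set L = (0, 0), S = (1, 0), Z = (0, 1); any affine frame gives the same invariant.
1. K lies on line LS with LK:KS = 1:3 ⇒ K = (1/4, 0)
2. W lies on line SK with SW:WK = 5:2 ⇒ W = (13/28, 0)
3. G is the midpoint of ZK ⇒ G = (1/8, 1/2)
4. C is the centroid of triangle LGW ⇒ C = (11/56, 1/6)
5. Y is the centroid of triangle GZS ⇒ Y = (3/8, 1/2)
through G parallel to YL: direction (-3/8, -1/2); meets CY at P = (1, 5/3)
P = C + t·(Y−C) with t = 9/2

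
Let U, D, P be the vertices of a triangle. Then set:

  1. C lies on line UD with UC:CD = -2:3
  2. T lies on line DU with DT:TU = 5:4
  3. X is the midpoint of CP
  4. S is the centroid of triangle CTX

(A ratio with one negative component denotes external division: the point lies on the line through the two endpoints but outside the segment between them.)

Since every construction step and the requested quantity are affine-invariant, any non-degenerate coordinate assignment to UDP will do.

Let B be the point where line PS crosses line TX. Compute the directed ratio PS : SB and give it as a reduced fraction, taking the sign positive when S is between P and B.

PS:SB = -4

Choose coordinates U = (0, 0), D = (1, 0), P = (0, 1).
1. C lies on line UD with UC:CD = -2:3 ⇒ C = (-2, 0)
2. T lies on line DU with DT:TU = 5:4 ⇒ T = (4/9, 0)
3. X is the midpoint of CP ⇒ X = (-1, 1/2)
4. S is the centroid of triangle CTX ⇒ S = (-23/27, 1/6)
line PS meets TX at B = (-23/36, 3/8)
S = P + t·(B−P) with t = 4/3, so PS:SB = 4/3:-1/3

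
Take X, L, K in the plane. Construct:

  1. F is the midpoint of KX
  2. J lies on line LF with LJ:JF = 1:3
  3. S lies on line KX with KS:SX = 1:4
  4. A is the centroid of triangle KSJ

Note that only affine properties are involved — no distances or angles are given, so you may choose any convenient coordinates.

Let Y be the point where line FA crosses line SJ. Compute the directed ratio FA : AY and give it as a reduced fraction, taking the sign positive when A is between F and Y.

FA:AY = -11/2

Set X = (0, 0), L = (1, 0), K = (0, 1); any affine frame gives the same invariant.
1. F is the midpoint of KX ⇒ F = (0, 1/2)
2. J lies on line LF with LJ:JF = 1:3 ⇒ J = (3/4, 1/8)
3. S lies on line KX with KS:SX = 1:4 ⇒ S = (0, 4/5)
4. A is the centroid of triangle KSJ ⇒ A = (1/4, 77/120)
line FA meets SJ at Y = (9/44, 271/440)
A = F + t·(Y−F) with t = 11/9, so FA:AY = 11/9:-2/9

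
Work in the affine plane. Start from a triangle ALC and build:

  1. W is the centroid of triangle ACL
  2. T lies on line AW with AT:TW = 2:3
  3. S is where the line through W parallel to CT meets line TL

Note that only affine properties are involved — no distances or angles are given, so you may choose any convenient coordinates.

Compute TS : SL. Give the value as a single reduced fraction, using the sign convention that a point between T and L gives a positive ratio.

TS:SL = 3/8

Assign A = (0, 0), L = (1, 0), C = (0, 1) — the answer is frame-independent, so this choice is without loss of generality.
1. W is the centroid of triangle ACL ⇒ W = (1/3, 1/3)
2. T lies on line AW with AT:TW = 2:3 ⇒ T = (2/15, 2/15)
3. S is where the line through W parallel to CT meets line TL ⇒ S = (61/165, 16/165)
S = T + t·(L−T) with t = 3/11, so TS:SL = t:(1−t) = 3/11:8/11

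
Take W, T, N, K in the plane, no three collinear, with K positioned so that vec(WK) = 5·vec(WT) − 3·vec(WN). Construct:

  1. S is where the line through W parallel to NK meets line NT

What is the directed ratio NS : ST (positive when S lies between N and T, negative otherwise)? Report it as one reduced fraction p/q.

NS:ST = -5/4

Choose coordinates W = (0, 0), T = (1, 0), N = (0, 1), K = (5, -3).
1. S is where the line through W parallel to NK meets line NT ⇒ S = (5, -4)
S = N + t·(T−N) with t = 5, so NS:ST = t:(1−t) = 5:-4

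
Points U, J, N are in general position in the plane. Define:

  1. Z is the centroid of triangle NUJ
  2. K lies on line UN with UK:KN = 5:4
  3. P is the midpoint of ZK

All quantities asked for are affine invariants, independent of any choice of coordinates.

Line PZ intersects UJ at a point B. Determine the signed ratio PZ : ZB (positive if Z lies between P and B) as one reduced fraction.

Choose coordinates U = (0, 0), J = (1, 0), N = (0, 1).
1. Z is the centroid of triangle NUJ ⇒ Z = (1/3, 1/3)
2. K lies on line UN with UK:KN = 5:4 ⇒ K = (0, 5/9)
3. P is the midpoint of ZK ⇒ P = (1/6, 4/9)
line PZ meets UJ at B = (5/6, 0)
Z = P + t·(B−P) with t = 1/4, so PZ:ZB = 1/4:3/4

PZ:ZB = 1/3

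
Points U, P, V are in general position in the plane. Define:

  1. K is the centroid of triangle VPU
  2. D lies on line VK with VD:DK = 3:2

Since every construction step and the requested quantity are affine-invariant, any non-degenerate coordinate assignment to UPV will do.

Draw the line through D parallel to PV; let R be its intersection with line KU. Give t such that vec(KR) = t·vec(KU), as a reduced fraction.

Work in coordinates with U = (0, 0), P = (1, 0), V = (0, 1).
1. K is the centroid of triangle VPU ⇒ K = (1/3, 1/3)
2. D lies on line VK with VD:DK = 3:2 ⇒ D = (1/5, 3/5)
through D parallel to PV: direction (-1, 1); meets KU at R = (2/5, 2/5)
R = K + t·(U−K) with t = -1/5

t = -1/5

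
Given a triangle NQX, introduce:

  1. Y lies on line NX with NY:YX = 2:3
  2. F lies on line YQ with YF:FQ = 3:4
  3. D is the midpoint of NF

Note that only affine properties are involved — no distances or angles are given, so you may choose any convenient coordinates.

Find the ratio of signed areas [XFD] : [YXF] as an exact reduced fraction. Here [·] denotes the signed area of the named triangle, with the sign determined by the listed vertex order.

[XFD]:[YXF] = 5/6

Assign N = (0, 0), Q = (1, 0), X = (0, 1) — the answer is frame-independent, so this choice is without loss of generality.
1. Y lies on line NX with NY:YX = 2:3 ⇒ Y = (0, 2/5)
2. F lies on line YQ with YF:FQ = 3:4 ⇒ F = (3/7, 8/35)
3. D is the midpoint of NF ⇒ D = (3/14, 4/35)
2·[XFD] = -3/14, 2·[YXF] = -9/35
[XFD]:[YXF] = -3/14:-9/35 = 5/6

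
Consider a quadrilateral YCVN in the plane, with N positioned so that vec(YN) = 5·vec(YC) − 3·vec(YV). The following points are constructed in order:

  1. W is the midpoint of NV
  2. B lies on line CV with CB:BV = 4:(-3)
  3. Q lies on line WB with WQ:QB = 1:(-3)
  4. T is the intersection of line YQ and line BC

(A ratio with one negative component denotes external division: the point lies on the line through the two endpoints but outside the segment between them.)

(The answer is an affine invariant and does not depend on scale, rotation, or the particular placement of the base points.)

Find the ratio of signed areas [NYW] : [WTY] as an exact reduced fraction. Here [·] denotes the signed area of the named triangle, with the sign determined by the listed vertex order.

Set Y = (0, 0), C = (1, 0), V = (0, 1), N = (5, -3); any affine frame gives the same invariant.
1. W is the midpoint of NV ⇒ W = (5/2, -1)
2. B lies on line CV with CB:BV = 4:(-3) ⇒ B = (-3, 4)
3. Q lies on line WB with WQ:QB = 1:(-3) ⇒ Q = (21/4, -7/2)
4. T is the intersection of line YQ and line BC ⇒ T = (3, -2)
2·[NYW] = -5/2, 2·[WTY] = -2
[NYW]:[WTY] = -5/2:-2 = 5/4

[NYW]:[WTY] = 5/4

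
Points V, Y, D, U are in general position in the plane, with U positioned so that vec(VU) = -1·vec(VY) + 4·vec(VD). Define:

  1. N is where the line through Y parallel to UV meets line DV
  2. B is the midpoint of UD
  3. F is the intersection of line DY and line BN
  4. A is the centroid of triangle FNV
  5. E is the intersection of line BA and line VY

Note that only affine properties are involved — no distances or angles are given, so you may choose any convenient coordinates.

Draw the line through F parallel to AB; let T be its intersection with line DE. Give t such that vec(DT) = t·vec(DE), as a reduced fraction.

Work in coordinates with V = (0, 0), Y = (1, 0), D = (0, 1), U = (-1, 4).
1. N is where the line through Y parallel to UV meets line DV ⇒ N = (0, 4)
2. B is the midpoint of UD ⇒ B = (-1/2, 5/2)
3. F is the intersection of line DY and line BN ⇒ F = (-3/4, 7/4)
4. A is the centroid of triangle FNV ⇒ A = (-1/4, 23/12)
5. E is the intersection of line BA and line VY ⇒ E = (4/7, 0)
through F parallel to AB: direction (-1/4, 7/12); meets DE at T = (-12/7, 4)
T = D + t·(E−D) with t = -3

t = -3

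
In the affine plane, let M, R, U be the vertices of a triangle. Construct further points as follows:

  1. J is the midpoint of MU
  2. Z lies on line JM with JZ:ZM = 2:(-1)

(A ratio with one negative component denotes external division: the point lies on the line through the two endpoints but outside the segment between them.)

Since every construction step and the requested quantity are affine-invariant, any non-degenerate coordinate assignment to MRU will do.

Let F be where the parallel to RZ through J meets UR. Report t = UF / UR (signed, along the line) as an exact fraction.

t = 1/3

Work in coordinates with M = (0, 0), R = (1, 0), U = (0, 1).
1. J is the midpoint of MU ⇒ J = (0, 1/2)
2. Z lies on line JM with JZ:ZM = 2:(-1) ⇒ Z = (0, -1/2)
through J parallel to RZ: direction (-1, -1/2); meets UR at F = (1/3, 2/3)
F = U + t·(R−U) with t = 1/3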